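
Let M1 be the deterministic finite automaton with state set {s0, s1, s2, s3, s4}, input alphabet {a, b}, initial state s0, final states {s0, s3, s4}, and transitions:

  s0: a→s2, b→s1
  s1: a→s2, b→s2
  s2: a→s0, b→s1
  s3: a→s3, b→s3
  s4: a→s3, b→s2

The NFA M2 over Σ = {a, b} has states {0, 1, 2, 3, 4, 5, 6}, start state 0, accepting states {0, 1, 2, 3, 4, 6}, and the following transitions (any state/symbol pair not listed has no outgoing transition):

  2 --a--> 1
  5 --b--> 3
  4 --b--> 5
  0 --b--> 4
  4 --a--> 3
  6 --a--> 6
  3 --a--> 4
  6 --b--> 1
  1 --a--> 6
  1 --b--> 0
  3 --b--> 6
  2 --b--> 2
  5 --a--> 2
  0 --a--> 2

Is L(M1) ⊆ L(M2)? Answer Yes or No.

Yes

Exploring the product automaton M1 × M2 from the start pair (s0, 0), following both machines on each input symbol, reaches 20 state pairs: (s0, 0), (s2, 2), (s1, 4), (s0, 1), (s1, 2), (s2, 3), (s2, 5), (s2, 6), (s1, 0), (s2, 1), (s0, 4), (s1, 6), (s0, 2), (s1, 3), (s0, 6), (s1, 1), (s2, 4), (s1, 5), (s2, 0), (s0, 3).
M1 accepts in {s0, s3, s4} and M2 accepts in {0, 1, 2, 3, 4, 6}. The reachable pairs whose M1-component is accepting are (s0, 0), (s0, 1), (s0, 4), (s0, 2), (s0, 6), (s0, 3); in each of them the M2-component is accepting too, so the product for L(M1) \ L(M2) (M1-component accepting, M2-component rejecting) has no reachable accepting pair and the difference is empty.
Hence every string in L(M1) is also in L(M2).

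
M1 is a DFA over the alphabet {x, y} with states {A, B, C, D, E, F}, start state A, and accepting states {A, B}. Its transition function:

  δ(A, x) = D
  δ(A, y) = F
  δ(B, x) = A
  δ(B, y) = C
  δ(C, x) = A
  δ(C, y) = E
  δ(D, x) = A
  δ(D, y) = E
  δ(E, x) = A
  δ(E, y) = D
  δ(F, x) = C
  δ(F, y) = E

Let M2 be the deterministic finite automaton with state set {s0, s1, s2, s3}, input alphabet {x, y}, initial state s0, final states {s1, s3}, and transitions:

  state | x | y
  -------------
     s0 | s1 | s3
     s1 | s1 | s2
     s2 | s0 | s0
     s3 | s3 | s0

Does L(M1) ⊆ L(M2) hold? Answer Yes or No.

No

The empty string ε is in L(M1) but not in L(M2).
So L(M1) ⊄ L(M2).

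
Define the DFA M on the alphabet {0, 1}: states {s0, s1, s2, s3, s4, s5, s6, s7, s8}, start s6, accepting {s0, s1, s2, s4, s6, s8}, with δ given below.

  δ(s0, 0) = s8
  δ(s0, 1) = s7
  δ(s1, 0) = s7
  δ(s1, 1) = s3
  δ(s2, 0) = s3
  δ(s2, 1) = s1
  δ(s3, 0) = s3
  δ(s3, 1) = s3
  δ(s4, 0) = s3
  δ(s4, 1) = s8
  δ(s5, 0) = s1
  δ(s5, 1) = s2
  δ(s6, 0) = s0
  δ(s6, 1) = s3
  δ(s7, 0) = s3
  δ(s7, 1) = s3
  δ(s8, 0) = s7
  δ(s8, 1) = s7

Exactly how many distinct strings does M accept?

3

The useful subgraph on states {s0, s6, s8} is acyclic, so L(M) is finite; the longest accepting path visits 3 useful states, giving maximum string length 2.
Counting accepting paths from s6 by length: 1 of length 0, 1 of length 1, 1 of length 2. Total 3.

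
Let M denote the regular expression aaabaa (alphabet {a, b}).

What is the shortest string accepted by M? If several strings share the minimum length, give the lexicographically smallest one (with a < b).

By inspection of the expression, no string of length less than 6 matches, and aaabaa is the lexicographically first match of length 6.

aaabaa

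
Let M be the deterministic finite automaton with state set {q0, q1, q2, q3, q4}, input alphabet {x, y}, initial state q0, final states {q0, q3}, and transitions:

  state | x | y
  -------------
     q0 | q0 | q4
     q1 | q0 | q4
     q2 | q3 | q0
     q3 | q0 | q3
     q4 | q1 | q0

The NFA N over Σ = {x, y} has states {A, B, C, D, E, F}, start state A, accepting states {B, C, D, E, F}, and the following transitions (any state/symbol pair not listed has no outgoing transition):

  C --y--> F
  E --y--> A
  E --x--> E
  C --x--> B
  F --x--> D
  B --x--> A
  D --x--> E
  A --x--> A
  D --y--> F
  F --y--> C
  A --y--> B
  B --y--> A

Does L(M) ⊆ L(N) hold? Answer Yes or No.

No

The empty string ε is in L(M) but not in L(N).
So L(M) ⊄ L(N).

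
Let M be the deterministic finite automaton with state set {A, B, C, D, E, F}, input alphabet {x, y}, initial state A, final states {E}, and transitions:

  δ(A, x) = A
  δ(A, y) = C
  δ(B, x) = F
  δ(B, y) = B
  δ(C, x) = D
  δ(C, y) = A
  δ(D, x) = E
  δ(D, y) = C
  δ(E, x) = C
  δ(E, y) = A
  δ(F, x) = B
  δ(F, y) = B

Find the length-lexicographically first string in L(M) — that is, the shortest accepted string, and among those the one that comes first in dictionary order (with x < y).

yxx

A breadth-first search from A reaches an accepting state first via the path A → C → D → E on input yxx.
No string of length < 3 is accepted (BFS exhausts all shorter strings without reaching an accepting state), and yxx is the lexicographically least accepting string of length 3.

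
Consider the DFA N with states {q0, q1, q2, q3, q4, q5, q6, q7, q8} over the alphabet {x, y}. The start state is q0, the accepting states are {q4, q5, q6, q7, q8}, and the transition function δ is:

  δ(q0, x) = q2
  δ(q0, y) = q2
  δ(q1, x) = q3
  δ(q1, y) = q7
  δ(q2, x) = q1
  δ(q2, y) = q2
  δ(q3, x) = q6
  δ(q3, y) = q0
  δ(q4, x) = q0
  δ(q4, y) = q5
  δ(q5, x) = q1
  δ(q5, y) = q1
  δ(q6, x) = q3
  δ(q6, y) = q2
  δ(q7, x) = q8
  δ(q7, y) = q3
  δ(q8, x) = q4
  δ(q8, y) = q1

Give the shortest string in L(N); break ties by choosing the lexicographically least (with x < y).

A breadth-first search from q0 reaches an accepting state first via the path q0 → q2 → q1 → q7 on input xxy.
No string of length < 3 is accepted (BFS exhausts all shorter strings without reaching an accepting state), and xxy is the lexicographically least accepting string of length 3.

xxy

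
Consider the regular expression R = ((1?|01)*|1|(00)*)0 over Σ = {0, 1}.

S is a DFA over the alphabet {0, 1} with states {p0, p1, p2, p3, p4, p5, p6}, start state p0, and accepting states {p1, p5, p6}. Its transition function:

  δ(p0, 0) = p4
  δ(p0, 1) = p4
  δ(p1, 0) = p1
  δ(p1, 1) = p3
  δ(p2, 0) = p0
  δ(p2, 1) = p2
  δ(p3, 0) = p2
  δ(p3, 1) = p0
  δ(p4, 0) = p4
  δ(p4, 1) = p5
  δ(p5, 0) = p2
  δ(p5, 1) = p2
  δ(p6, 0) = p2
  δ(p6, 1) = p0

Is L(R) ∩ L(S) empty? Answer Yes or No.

Converting the expression R to a DFA (subset construction, then merging equivalent states) gives the minimal DFA with states {r0, r1, r2, r3, r4, r5, r6}, start state r0, accepting states {r1, r4, r5} and transitions r0: 0→r1, 1→r2; r1: 0→r3, 1→r2; r2: 0→r4, 1→r2; r3: 0→r5, 1→r6; r4: 0→r6, 1→r2; r5: 0→r3, 1→r6; r6: 0→r6, 1→r6.
Exploring the product automaton R × S from the start pair (r0, p0), following both machines on each input symbol, reaches 14 state pairs: (r0, p0), (r1, p4), (r2, p4), (r3, p4), (r2, p5), (r4, p4), (r5, p4), (r6, p5), (r4, p2), (r2, p2), (r6, p4), (r6, p2), (r6, p0), (r4, p0).
R accepts in {r1, r4, r5} and S accepts in {p1, p5, p6}; no reachable pair has both components accepting, so no string drives both machines to acceptance simultaneously and L(R) ∩ L(S) = ∅.
So no string is accepted by both, and the intersection is empty.

Yes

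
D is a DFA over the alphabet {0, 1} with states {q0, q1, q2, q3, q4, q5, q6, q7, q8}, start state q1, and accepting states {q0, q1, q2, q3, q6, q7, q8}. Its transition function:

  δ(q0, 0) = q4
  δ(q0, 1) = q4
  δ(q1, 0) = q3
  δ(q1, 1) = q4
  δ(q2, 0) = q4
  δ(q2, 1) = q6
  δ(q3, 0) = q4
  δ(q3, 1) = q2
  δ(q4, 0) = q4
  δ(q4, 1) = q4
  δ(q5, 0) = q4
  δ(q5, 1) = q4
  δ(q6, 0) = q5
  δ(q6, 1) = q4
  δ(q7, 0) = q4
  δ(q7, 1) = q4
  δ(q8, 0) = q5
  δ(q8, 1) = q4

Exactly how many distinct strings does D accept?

4

The useful subgraph on states {q1, q2, q3, q6} is acyclic, so L(D) is finite; the longest accepting path visits 4 useful states, giving maximum string length 3.
Counting accepting paths from q1 by length: 1 of length 0, 1 of length 1, 1 of length 2, 1 of length 3. Total 4.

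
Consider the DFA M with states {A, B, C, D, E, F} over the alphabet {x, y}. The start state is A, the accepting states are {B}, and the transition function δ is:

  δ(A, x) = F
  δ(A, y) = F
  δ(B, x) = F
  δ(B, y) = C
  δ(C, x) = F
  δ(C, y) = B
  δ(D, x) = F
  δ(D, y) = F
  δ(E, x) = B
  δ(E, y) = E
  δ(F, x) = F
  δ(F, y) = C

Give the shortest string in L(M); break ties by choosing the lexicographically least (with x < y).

xyy

A breadth-first search from A reaches an accepting state first via the path A → F → C → B on input xyy.
No string of length < 3 is accepted (BFS exhausts all shorter strings without reaching an accepting state), and xyy is the lexicographically least accepting string of length 3.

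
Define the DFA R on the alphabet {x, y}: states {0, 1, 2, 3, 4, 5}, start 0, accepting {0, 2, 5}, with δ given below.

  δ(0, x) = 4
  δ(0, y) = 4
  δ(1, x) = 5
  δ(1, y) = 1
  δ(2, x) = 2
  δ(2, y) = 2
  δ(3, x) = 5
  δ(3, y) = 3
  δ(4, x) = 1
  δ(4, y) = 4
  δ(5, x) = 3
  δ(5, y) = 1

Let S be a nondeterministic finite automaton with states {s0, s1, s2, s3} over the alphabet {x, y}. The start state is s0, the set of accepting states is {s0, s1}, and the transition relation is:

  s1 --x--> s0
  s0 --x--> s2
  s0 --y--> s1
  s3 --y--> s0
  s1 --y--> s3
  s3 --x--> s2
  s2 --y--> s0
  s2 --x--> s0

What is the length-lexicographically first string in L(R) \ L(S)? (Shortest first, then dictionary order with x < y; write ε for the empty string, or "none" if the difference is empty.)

xxx

The string xxx is accepted by R but not by S.
No shorter string lies in the difference, and xxx is the lexicographically first length-3 string in L(R) \ L(S).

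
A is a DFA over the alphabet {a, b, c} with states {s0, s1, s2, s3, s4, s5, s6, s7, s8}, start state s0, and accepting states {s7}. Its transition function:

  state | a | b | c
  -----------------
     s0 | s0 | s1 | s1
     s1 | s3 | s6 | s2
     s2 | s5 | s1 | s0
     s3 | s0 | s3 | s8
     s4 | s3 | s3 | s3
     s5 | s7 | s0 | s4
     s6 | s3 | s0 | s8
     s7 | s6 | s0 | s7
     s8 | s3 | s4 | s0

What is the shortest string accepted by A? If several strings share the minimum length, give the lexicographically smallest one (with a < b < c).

A breadth-first search from s0 reaches an accepting state first via the path s0 → s1 → s2 → s5 → s7 on input bcaa.
No string of length < 4 is accepted (BFS exhausts all shorter strings without reaching an accepting state), and bcaa is the lexicographically least accepting string of length 4.

bcaa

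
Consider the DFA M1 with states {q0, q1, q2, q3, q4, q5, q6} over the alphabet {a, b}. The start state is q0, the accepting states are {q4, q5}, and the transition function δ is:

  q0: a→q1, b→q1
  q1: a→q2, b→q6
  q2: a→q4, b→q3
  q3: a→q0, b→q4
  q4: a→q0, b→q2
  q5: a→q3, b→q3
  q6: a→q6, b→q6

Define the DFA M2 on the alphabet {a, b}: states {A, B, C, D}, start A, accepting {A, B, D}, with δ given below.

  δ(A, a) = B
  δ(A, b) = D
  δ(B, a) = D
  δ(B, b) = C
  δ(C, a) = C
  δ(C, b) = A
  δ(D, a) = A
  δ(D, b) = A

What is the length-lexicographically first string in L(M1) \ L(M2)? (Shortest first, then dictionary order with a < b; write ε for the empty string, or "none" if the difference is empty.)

The string baaba is accepted by M1 but not by M2.
No shorter string lies in the difference, and baaba is the lexicographically first length-5 string in L(M1) \ L(M2).

baaba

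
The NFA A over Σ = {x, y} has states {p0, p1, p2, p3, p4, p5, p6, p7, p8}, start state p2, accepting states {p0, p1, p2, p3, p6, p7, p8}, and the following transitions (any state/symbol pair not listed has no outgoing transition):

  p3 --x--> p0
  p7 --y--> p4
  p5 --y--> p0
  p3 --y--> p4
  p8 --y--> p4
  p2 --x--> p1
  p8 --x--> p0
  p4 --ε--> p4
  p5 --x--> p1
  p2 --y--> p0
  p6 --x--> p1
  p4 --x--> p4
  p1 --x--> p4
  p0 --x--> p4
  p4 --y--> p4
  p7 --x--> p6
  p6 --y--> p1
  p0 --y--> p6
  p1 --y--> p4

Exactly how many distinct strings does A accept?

The useful subgraph on states {p0, p1, p2, p6} is acyclic, so L(A) is finite; the longest accepting path visits 4 useful states, giving maximum string length 3.
Counting accepting paths from p2 by length: 1 of length 0, 2 of length 1, 1 of length 2, 2 of length 3. Total 6.

6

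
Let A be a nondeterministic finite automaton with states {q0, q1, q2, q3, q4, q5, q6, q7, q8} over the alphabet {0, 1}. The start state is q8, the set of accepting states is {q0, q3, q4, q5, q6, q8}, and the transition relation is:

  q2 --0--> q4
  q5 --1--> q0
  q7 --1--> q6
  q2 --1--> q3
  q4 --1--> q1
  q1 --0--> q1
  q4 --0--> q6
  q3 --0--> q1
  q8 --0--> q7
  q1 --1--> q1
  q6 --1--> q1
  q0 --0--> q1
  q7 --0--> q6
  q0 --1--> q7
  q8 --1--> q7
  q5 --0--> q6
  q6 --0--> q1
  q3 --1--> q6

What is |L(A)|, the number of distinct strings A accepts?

The useful subgraph on states {q6, q7, q8} is acyclic, so L(A) is finite; the longest accepting path visits 3 useful states, giving maximum string length 2.
Counting accepting paths from q8 by length: 1 of length 0, 4 of length 2. Total 5.

5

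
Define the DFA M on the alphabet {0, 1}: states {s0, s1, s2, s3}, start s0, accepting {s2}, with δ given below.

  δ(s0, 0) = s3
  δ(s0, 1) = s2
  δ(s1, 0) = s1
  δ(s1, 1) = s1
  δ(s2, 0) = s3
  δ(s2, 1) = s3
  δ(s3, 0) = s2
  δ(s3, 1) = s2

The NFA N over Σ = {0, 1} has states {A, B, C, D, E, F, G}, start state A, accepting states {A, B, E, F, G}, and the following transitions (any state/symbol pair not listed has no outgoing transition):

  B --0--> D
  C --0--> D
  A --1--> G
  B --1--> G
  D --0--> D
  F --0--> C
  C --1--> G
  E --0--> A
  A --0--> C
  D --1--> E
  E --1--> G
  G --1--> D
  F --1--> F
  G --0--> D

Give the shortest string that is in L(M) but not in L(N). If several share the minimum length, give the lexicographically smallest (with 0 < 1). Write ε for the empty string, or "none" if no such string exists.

00

The string 00 is accepted by M but not by N.
No shorter string lies in the difference, and 00 is the lexicographically first length-2 string in L(M) \ L(N).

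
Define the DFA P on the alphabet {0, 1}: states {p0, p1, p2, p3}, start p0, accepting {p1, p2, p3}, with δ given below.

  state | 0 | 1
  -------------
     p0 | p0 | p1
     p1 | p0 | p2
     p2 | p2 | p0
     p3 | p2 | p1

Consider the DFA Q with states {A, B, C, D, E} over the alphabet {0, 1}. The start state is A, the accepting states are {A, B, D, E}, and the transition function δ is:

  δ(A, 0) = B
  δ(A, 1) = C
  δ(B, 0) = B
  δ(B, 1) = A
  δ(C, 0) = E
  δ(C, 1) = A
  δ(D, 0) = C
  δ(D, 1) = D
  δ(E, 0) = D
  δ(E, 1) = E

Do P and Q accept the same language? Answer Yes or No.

The string 1 is accepted by P but rejected by Q.
So L(P) ≠ L(Q).

No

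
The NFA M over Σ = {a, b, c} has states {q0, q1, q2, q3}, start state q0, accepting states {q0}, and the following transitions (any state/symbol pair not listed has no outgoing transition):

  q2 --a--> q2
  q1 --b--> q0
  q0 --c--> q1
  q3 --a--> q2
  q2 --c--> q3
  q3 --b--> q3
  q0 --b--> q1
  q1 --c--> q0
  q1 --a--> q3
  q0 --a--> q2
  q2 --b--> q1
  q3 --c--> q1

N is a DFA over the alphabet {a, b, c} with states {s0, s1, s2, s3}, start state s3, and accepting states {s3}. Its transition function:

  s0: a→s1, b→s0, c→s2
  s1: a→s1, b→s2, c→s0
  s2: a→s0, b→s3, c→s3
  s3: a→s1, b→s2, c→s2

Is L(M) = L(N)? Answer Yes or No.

Exploring the product automaton M × N from the start pair (q0, s3), following both machines on each input symbol, reaches 4 state pairs: (q0, s3), (q2, s1), (q1, s2), (q3, s0).
M accepts in {q0} and N accepts in {s3}. In every reachable pair the two components are either both accepting — (q0, s3) — or both non-accepting, so no string is accepted by exactly one of the machines: L(M) \ L(N) and L(N) \ L(M) are both empty.
Hence every string is accepted by M iff it is accepted by N, and the two languages coincide.

Yes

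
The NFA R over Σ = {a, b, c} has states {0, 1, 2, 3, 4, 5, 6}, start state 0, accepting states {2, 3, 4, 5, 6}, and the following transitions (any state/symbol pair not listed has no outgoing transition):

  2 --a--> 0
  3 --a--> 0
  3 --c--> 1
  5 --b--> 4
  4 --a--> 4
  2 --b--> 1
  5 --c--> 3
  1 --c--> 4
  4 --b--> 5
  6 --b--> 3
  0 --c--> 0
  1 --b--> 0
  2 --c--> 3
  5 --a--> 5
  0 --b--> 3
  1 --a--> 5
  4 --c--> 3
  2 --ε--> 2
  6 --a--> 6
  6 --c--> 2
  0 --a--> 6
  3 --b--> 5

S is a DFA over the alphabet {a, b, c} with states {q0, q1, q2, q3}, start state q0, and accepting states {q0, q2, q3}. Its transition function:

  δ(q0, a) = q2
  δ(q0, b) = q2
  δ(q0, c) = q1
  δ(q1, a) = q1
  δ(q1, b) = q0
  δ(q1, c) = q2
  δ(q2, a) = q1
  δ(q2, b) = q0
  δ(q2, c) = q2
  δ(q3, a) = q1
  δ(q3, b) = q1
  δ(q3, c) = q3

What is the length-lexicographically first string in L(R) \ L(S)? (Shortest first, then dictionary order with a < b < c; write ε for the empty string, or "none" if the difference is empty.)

The string aa is accepted by R but not by S.
No shorter string lies in the difference, and aa is the lexicographically first length-2 string in L(R) \ L(S).

aa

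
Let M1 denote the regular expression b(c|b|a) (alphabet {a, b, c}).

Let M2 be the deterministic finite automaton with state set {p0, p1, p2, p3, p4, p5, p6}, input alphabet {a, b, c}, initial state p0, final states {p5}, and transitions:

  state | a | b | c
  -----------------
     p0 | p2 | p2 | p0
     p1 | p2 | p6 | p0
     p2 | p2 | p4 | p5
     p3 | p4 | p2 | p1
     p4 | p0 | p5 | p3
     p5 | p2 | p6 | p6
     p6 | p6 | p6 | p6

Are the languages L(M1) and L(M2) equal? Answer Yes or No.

No

The string ba is accepted by M1 but rejected by M2.
So L(M1) ≠ L(M2).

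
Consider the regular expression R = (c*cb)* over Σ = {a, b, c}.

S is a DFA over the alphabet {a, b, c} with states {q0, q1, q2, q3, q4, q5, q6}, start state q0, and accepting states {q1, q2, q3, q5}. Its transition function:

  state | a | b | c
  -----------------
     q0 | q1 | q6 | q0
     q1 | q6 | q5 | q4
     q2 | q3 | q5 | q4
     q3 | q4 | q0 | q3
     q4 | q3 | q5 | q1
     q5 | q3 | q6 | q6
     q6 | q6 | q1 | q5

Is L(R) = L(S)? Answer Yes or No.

The empty string ε is accepted by R but rejected by S.
So L(R) ≠ L(S).

No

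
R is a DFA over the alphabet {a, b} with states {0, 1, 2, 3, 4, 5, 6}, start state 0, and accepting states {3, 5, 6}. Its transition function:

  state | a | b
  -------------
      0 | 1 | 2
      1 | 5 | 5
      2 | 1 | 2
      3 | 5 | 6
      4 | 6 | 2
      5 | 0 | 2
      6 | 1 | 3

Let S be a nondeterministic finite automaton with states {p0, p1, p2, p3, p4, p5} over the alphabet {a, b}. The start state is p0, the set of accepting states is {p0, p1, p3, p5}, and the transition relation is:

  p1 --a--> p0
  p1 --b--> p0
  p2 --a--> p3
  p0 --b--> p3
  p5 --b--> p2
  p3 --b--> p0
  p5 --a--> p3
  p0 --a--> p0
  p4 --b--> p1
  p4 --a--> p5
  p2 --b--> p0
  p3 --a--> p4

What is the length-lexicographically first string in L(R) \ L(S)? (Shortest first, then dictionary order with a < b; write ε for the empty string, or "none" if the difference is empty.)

The string abaab is accepted by R but not by S.
No shorter string lies in the difference, and abaab is the lexicographically first length-5 string in L(R) \ L(S).

abaab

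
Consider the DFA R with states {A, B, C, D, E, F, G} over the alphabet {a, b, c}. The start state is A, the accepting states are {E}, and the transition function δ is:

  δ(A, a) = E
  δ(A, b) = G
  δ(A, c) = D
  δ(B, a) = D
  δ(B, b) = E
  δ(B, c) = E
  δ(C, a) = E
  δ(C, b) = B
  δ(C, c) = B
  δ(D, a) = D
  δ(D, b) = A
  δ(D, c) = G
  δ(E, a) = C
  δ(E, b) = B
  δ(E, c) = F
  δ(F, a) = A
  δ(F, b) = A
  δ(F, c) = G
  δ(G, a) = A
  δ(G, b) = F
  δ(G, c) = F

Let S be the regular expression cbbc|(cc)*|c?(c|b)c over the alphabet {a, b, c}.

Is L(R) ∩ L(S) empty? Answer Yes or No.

Converting the expression S to a DFA (subset construction, then merging equivalent states) gives the minimal DFA with states {s0, s1, s2, s3, s4, s5, s6, s7, s8, s9}, start state s0, accepting states {s0, s4, s6, s7, s8} and transitions s0: a→s1, b→s2, c→s3; s1: a→s1, b→s1, c→s1; s2: a→s1, b→s1, c→s4; s3: a→s1, b→s5, c→s6; s4: a→s1, b→s1, c→s1; s5: a→s1, b→s2, c→s4; s6: a→s1, b→s1, c→s7; s7: a→s1, b→s1, c→s8; s8: a→s1, b→s1, c→s9; s9: a→s1, b→s1, c→s8.
Exploring the product automaton R × S from the start pair (A, s0), following both machines on each input symbol, reaches 17 state pairs: (A, s0), (E, s1), (G, s2), (D, s3), (C, s1), (B, s1), (F, s1), (A, s1), (F, s4), (D, s1), (A, s5), (G, s6), (G, s1), (D, s4), (F, s7), (G, s8), (F, s9).
R accepts in {E} and S accepts in {s0, s4, s6, s7, s8}; no reachable pair has both components accepting, so no string drives both machines to acceptance simultaneously and L(R) ∩ L(S) = ∅.
So no string is accepted by both, and the intersection is empty.

Yes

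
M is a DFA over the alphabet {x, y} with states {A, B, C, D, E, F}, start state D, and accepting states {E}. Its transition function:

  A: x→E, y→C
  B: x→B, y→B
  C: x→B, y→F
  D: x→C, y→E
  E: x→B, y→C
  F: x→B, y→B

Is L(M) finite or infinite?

The useful states (reachable from D and able to reach an accepting state) are {D, E}.
Restricted to these states the transition graph has no cycle, so every accepting path has bounded length and L is finite.

finite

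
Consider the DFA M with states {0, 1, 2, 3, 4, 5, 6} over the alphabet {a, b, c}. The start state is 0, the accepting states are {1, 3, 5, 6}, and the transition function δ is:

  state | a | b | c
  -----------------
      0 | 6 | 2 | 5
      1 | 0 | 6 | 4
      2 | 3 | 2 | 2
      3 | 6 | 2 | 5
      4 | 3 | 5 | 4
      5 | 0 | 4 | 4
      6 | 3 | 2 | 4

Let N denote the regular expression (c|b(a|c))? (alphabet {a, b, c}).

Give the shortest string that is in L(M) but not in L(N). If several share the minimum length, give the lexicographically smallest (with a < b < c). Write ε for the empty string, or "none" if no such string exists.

The string a is accepted by M but not by N.
No shorter string lies in the difference, and a is the lexicographically first length-1 string in L(M) \ L(N).

a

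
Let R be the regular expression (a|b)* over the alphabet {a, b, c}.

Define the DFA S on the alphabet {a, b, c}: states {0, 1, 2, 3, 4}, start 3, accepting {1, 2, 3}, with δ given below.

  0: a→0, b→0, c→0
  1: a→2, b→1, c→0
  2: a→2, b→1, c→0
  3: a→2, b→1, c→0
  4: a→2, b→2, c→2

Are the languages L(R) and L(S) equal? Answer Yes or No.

Converting the expression R to a DFA (subset construction, then merging equivalent states) gives the minimal DFA with states {r0, r1}, start state r0, accepting states {r0} and transitions r0: a→r0, b→r0, c→r1; r1: a→r1, b→r1, c→r1.
Exploring the product automaton R × S from the start pair (r0, 3), following both machines on each input symbol, reaches 4 state pairs: (r0, 3), (r0, 2), (r0, 1), (r1, 0).
R accepts in {r0} and S accepts in {1, 2, 3}. In every reachable pair the two components are either both accepting — (r0, 3), (r0, 2), (r0, 1) — or both non-accepting, so no string is accepted by exactly one of the machines: L(R) \ L(S) and L(S) \ L(R) are both empty.
Hence every string is accepted by R iff it is accepted by S, and the two languages coincide.

Yes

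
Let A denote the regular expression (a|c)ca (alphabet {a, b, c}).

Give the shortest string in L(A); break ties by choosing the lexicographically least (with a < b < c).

By inspection of the expression, no string of length less than 3 matches, and aca is the lexicographically first match of length 3.

aca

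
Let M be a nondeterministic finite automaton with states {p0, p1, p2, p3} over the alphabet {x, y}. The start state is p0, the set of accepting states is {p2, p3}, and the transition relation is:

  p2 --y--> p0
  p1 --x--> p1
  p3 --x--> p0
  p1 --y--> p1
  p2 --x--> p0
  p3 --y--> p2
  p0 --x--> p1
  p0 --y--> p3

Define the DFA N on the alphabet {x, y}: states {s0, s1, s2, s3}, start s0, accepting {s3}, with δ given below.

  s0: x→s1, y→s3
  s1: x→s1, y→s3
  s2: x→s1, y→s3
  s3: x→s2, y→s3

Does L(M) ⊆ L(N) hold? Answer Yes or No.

Exploring the product automaton M × N from the start pair (p0, s0), following both machines on each input symbol, reaches 8 state pairs: (p0, s0), (p1, s1), (p3, s3), (p1, s3), (p0, s2), (p2, s3), (p1, s2), (p0, s3).
M accepts in {p2, p3} and N accepts in {s3}. The reachable pairs whose M-component is accepting are (p3, s3), (p2, s3); in each of them the N-component is accepting too, so the product for L(M) \ L(N) (M-component accepting, N-component rejecting) has no reachable accepting pair and the difference is empty.
Hence every string in L(M) is also in L(N).

Yes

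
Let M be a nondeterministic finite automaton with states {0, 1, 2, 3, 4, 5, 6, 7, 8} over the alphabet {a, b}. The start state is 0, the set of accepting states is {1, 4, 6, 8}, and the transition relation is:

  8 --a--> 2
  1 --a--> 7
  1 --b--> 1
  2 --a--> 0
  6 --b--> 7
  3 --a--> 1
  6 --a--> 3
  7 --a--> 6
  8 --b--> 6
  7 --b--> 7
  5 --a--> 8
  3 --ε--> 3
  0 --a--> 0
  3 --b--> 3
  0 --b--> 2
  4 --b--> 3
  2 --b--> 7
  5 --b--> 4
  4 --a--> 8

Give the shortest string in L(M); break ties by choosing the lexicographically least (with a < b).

bba

A breadth-first search from 0 reaches an accepting state first via the path 0 → 2 → 7 → 6 on input bba.
No string of length < 3 is accepted (BFS exhausts all shorter strings without reaching an accepting state), and bba is the lexicographically least accepting string of length 3.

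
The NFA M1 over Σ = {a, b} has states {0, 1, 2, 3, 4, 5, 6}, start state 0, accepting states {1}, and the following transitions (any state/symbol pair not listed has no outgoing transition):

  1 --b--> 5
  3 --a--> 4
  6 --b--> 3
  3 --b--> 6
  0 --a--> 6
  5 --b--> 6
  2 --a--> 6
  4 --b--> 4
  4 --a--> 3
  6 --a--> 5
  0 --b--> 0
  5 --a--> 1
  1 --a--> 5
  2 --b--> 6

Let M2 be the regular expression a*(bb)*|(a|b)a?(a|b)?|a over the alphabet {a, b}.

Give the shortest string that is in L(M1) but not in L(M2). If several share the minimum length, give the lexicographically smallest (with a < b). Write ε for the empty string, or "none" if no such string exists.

baaa

The string baaa is accepted by M1 but not by M2.
No shorter string lies in the difference, and baaa is the lexicographically first length-4 string in L(M1) \ L(M2).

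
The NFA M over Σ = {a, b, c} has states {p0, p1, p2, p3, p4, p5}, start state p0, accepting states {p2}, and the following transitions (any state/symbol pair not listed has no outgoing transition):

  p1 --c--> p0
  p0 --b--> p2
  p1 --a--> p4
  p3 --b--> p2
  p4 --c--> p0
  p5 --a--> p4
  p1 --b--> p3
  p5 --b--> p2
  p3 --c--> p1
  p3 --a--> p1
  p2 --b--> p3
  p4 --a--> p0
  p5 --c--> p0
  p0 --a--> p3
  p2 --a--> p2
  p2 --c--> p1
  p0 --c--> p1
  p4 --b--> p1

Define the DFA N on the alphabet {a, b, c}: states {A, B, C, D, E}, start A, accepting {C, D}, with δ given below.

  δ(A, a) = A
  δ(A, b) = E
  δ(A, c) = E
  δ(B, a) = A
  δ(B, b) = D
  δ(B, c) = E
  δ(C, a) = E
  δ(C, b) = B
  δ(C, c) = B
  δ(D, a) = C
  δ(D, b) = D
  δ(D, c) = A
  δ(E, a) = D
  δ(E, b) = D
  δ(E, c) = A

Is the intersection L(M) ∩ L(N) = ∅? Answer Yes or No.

The string ba is accepted by both M and N.
Hence L(M) ∩ L(N) ≠ ∅.

No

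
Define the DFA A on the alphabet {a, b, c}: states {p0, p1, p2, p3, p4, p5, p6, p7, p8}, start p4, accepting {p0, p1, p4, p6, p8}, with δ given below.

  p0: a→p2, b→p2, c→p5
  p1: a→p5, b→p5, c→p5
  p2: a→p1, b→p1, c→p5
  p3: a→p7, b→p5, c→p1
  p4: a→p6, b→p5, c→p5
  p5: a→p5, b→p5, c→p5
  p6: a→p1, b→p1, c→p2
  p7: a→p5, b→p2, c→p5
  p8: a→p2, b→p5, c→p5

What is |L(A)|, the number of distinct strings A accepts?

6

The useful subgraph on states {p1, p2, p4, p6} is acyclic, so L(A) is finite; the longest accepting path visits 4 useful states, giving maximum string length 3.
Counting accepting paths from p4 by length: 1 of length 0, 1 of length 1, 2 of length 2, 2 of length 3. Total 6.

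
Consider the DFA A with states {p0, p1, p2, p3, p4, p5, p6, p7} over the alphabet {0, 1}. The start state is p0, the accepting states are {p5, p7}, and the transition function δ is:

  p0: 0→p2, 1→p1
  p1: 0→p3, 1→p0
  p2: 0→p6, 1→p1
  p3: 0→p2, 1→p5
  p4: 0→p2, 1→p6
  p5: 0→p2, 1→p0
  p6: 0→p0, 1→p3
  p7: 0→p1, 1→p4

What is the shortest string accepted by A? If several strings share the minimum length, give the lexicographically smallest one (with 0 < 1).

101

A breadth-first search from p0 reaches an accepting state first via the path p0 → p1 → p3 → p5 on input 101.
No string of length < 3 is accepted (BFS exhausts all shorter strings without reaching an accepting state), and 101 is the lexicographically least accepting string of length 3.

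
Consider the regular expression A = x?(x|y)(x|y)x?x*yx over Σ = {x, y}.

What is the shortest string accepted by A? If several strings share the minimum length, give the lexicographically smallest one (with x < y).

xxyx

By inspection of the expression, no string of length less than 4 matches, and xxyx is the lexicographically first match of length 4.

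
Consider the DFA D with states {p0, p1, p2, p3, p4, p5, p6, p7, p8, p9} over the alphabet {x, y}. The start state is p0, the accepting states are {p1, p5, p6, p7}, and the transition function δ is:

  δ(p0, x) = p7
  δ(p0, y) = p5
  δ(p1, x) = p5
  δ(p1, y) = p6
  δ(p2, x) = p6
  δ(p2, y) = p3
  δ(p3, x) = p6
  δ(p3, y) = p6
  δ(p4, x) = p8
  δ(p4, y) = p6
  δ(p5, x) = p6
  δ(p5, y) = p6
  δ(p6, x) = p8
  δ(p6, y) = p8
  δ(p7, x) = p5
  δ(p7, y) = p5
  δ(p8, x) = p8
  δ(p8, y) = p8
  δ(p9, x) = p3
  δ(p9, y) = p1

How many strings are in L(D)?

The useful subgraph on states {p0, p5, p6, p7} is acyclic, so L(D) is finite; the longest accepting path visits 4 useful states, giving maximum string length 3.
Counting accepting paths from p0 by length: 2 of length 1, 4 of length 2, 4 of length 3. Total 10.

10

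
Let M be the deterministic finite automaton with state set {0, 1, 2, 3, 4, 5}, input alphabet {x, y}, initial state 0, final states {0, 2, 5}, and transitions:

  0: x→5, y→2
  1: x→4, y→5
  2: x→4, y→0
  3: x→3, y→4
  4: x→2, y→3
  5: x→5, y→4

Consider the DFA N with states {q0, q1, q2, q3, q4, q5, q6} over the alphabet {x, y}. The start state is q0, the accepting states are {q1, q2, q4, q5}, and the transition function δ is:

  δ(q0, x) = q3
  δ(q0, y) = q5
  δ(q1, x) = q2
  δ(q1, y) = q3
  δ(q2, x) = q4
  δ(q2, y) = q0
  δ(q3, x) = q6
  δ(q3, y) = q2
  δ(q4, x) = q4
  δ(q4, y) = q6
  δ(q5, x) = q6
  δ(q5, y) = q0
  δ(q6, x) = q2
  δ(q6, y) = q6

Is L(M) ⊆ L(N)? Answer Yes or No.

No

The empty string ε is in L(M) but not in L(N).
So L(M) ⊄ L(N).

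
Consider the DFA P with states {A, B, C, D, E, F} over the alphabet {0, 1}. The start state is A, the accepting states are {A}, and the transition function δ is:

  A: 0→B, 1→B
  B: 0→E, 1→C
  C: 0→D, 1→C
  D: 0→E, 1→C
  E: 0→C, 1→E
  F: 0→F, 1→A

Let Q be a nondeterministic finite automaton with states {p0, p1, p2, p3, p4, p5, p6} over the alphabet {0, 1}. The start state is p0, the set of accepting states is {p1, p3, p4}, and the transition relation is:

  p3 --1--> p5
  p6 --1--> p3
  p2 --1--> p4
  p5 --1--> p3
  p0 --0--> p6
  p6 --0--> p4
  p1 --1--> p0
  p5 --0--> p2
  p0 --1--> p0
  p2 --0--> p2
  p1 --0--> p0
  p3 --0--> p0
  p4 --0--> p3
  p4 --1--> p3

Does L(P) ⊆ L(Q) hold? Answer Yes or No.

The empty string ε is in L(P) but not in L(Q).
So L(P) ⊄ L(Q).

No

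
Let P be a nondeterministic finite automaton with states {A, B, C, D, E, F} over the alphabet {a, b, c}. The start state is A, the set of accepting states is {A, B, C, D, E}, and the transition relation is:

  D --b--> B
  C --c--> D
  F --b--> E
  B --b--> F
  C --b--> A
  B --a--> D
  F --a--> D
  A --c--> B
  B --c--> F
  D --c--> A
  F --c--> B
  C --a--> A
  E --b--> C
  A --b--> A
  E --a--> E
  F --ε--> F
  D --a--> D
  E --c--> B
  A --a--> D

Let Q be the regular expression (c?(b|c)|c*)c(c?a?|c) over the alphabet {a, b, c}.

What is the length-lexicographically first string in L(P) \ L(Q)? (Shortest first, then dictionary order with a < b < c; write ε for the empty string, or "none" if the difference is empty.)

ε

The empty string ε is accepted by P but not by Q.
Since ε is the unique shortest string, it is the required witness.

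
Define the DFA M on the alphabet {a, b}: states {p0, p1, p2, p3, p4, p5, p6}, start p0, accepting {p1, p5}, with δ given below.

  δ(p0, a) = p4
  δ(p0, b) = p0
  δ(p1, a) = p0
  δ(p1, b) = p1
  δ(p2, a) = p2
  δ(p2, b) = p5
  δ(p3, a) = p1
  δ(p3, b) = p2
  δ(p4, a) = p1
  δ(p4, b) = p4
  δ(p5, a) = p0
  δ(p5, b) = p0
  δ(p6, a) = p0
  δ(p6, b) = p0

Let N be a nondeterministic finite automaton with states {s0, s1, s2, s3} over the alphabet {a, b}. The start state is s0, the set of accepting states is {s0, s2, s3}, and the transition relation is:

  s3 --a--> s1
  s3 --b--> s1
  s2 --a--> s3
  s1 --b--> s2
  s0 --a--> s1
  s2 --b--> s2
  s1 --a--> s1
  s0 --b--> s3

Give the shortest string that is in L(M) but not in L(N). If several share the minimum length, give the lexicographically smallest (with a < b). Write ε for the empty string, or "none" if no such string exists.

The string aa is accepted by M but not by N.
No shorter string lies in the difference, and aa is the lexicographically first length-2 string in L(M) \ L(N).

aa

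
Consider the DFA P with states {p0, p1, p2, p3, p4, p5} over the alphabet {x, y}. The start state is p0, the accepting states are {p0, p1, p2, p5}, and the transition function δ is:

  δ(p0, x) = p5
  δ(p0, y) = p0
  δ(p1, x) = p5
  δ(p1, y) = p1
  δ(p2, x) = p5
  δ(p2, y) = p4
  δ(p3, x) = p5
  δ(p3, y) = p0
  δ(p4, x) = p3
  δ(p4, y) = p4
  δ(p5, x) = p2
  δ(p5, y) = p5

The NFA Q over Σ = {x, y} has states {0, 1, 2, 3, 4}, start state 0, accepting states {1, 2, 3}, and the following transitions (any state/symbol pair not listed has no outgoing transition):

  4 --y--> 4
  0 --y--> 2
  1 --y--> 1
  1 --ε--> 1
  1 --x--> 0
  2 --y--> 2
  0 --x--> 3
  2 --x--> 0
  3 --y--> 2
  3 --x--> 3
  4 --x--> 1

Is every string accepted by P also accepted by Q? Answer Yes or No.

No

The empty string ε is in L(P) but not in L(Q).
So L(P) ⊄ L(Q).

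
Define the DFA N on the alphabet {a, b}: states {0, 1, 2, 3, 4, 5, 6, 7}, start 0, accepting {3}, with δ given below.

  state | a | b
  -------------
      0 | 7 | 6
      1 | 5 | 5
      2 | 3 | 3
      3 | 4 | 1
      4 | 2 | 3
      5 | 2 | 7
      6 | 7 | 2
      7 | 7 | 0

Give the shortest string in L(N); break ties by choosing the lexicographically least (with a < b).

A breadth-first search from 0 reaches an accepting state first via the path 0 → 6 → 2 → 3 on input bba.
No string of length < 3 is accepted (BFS exhausts all shorter strings without reaching an accepting state), and bba is the lexicographically least accepting string of length 3.

bba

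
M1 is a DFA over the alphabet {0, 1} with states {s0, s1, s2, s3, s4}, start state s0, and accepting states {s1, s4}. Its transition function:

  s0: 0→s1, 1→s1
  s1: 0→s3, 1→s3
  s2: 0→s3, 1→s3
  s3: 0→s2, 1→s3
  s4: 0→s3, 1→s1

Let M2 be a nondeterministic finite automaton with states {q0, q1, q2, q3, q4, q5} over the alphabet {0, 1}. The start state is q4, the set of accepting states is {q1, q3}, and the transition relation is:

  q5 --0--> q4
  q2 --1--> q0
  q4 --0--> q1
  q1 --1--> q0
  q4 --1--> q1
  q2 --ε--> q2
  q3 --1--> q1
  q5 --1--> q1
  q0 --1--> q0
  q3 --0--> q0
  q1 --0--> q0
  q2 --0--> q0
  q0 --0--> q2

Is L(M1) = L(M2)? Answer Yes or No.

Exploring the product automaton M1 × M2 from the start pair (s0, q4), following both machines on each input symbol, reaches 4 state pairs: (s0, q4), (s1, q1), (s3, q0), (s2, q2).
M1 accepts in {s1, s4} and M2 accepts in {q1, q3}. In every reachable pair the two components are either both accepting — (s1, q1) — or both non-accepting, so no string is accepted by exactly one of the machines: L(M1) \ L(M2) and L(M2) \ L(M1) are both empty.
Hence every string is accepted by M1 iff it is accepted by M2, and the two languages coincide.

Yes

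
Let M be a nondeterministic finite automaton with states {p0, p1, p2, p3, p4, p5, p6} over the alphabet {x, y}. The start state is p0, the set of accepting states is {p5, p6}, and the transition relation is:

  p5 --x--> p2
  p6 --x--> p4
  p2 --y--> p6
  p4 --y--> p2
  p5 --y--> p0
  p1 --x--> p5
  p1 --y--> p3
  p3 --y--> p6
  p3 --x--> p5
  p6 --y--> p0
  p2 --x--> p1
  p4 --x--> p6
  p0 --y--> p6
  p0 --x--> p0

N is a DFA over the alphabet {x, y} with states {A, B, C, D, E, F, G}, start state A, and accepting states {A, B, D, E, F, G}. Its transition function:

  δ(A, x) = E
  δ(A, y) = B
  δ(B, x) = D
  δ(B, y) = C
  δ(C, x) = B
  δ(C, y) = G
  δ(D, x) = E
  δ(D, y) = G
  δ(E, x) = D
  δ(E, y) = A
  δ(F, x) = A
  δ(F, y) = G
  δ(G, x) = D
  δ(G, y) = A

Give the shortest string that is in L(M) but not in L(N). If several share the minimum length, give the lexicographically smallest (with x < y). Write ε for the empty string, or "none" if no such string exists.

xyyy

The string xyyy is accepted by M but not by N.
No shorter string lies in the difference, and xyyy is the lexicographically first length-4 string in L(M) \ L(N).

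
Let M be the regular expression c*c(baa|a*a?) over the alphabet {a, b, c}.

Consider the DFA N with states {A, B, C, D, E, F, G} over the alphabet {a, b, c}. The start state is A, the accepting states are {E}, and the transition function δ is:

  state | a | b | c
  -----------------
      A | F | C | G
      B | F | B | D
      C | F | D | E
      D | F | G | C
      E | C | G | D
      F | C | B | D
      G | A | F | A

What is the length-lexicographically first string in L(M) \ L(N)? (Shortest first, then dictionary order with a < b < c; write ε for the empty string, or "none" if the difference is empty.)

The string c is accepted by M but not by N.
No shorter string lies in the difference, and c is the lexicographically first length-1 string in L(M) \ L(N).

c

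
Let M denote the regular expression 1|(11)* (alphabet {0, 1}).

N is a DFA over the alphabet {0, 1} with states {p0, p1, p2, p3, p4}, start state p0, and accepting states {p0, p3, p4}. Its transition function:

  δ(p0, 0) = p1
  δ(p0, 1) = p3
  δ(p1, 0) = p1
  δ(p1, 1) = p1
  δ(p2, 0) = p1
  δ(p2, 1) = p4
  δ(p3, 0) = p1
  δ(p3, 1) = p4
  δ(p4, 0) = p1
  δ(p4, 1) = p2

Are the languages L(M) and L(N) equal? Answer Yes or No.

Converting the expression M to a DFA (subset construction, then merging equivalent states) gives the minimal DFA with states {m0, m1, m2, m3, m4}, start state m0, accepting states {m0, m2, m3} and transitions m0: 0→m1, 1→m2; m1: 0→m1, 1→m1; m2: 0→m1, 1→m3; m3: 0→m1, 1→m4; m4: 0→m1, 1→m3.
Exploring the product automaton M × N from the start pair (m0, p0), following both machines on each input symbol, reaches 5 state pairs: (m0, p0), (m1, p1), (m2, p3), (m3, p4), (m4, p2).
M accepts in {m0, m2, m3} and N accepts in {p0, p3, p4}. In every reachable pair the two components are either both accepting — (m0, p0), (m2, p3), (m3, p4) — or both non-accepting, so no string is accepted by exactly one of the machines: L(M) \ L(N) and L(N) \ L(M) are both empty.
Hence every string is accepted by M iff it is accepted by N, and the two languages coincide.

Yes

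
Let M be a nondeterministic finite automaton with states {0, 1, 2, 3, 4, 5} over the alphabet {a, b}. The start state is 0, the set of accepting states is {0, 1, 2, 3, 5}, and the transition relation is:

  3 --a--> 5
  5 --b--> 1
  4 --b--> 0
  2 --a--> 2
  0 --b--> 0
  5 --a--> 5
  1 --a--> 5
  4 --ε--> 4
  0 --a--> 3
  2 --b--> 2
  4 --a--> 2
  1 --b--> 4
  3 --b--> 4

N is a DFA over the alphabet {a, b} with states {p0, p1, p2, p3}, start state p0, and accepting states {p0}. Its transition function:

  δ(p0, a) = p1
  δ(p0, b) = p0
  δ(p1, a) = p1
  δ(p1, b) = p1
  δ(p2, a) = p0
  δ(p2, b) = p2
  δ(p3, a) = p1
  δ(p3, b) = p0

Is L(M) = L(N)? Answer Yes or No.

No

The string a is accepted by M but rejected by N.
So L(M) ≠ L(N).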